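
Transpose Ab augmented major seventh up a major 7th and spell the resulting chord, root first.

Transposed root: A-flat → G (major 7th up). So we spell G augmented major seventh:
- root: G
- major 3rd: B
- augmented 5th: D-sharp
- major 7th: F-sharp

G – B – D-sharp – F-sharp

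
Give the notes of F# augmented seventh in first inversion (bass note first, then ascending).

In root position, F# augmented seventh is F-sharp–A-sharp–C-double-sharp–E.
First inversion puts the third (A-sharp) in the bass.

A-sharp  C-double-sharp  E  F-sharp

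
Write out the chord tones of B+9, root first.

B D♯ F𝄪 A C♯

B+9: dominant ninth sharp five on B.
Root: B
Major 3rd (3rd): D♯
Augmented 5th (5th): F𝄪
Minor 7th (7th): A
Major 9th (9th): C♯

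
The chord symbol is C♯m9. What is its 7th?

B

C♯m9 is built on C#; its 7th is a minor 7th above the root.
A seventh above C uses the letter B, and the minor 7th above C# is B.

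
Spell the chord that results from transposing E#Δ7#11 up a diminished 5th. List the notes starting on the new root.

B D♯ F♯ A♯ E♯

E♯ up a diminished 5th → B. New chord: B major seventh sharp eleven.
Root: B
Major 3rd (3rd): D♯
Perfect 5th (5th): F♯
Major 7th (7th): A♯
Augmented 11th (11th): E♯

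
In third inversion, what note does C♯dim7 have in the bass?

B♭

C♯dim7 in root position is C♯–E–G–B♭.
Third inversion places the seventh in the bass, which is B♭.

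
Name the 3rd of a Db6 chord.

F

Db6 is built on Db; its 3rd is a major 3rd above the root.
A third above D uses the letter F, and the major 3rd above Db is F.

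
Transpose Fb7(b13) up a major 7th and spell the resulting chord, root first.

Eb  G  Bb  Db  Cb

A major 7th up from Fb is Eb, so the new chord is Eb dominant seventh flat thirteen.
root → Eb
3rd (major 3rd) → G
5th (perfect 5th) → Bb
7th (minor 7th) → Db
13th (minor 13th) → Cb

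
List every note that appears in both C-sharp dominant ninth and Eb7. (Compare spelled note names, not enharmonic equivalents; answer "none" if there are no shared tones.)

C-sharp dominant ninth = C♯, E♯, G♯, B, D♯.
Eb7 = E♭, G, B♭, D♭.
Shared: none.

none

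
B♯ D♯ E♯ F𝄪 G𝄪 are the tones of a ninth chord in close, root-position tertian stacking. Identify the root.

Stacking in thirds gives E♯ – G𝄪 – B♯ – D♯ – F𝄪, so E♯ is the root — E♯ dominant ninth.

E♯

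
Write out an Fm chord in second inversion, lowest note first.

In root position, Fm is F–Ab–C.
Second inversion puts the fifth (C) in the bass.

C – F – Ab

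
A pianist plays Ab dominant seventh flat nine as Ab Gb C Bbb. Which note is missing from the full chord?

Eb

The full Ab dominant seventh flat nine chord is Ab, C, Eb, Gb, Bbb.
Comparing with the voicing, the perfect 5th (5th) — Eb — is absent.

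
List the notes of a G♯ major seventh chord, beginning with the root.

G-sharp  B-sharp  D-sharp  F-double-sharp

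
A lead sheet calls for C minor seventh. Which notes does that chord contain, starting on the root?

C  Eb  G  Bb

Root C, quality minor seventh:
- root: C
- minor 3rd: Eb
- perfect 5th: G
- minor 7th: Bb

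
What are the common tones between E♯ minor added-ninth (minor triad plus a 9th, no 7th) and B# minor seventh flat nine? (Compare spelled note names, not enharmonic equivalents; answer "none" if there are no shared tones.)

B-sharp – F-double-sharp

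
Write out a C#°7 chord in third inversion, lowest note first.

B♭ – C♯ – E – G

In root position, C#°7 is C♯–E–G–B♭.
Third inversion puts the seventh (B♭) in the bass.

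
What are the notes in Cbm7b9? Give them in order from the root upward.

Cb, Ebb, Gb, Bbb, Dbb

Cbm7b9 is a minor seventh flat nine built on Cb.
Root: Cb
Minor 3rd (3rd): Ebb
Perfect 5th (5th): Gb
Minor 7th (7th): Bbb
Minor 9th (9th): Dbb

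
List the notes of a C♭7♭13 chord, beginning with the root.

C♭7♭13: dominant seventh flat thirteen on Cb.
- root: Cb
- major 3rd: Eb
- perfect 5th: Gb
- minor 7th: Bbb
- minor 13th: Abb

Cb Eb Gb Bbb Abb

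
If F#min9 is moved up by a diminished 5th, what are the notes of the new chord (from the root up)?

C, Eb, G, Bb, D

Transposed root: F# → C (diminished 5th up). So we spell C minor ninth:
- root: C
- minor 3rd: Eb
- perfect 5th: G
- minor 7th: Bb
- major 9th: D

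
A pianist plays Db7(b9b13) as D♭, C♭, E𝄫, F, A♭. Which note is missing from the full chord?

B𝄫

Db7(b9b13) = D♭, F, A♭, C♭, E𝄫, B𝄫. The voicing lacks the 13th (minor 13th), B𝄫.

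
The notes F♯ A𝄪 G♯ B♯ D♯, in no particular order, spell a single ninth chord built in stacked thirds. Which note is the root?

G♯

Arranged so that each adjacent pair is a third by letter name: G♯ – B♯ – D♯ – F♯ – A𝄪.
The bottom of that stack, G♯, is the root (this is G♯ dominant seventh sharp nine).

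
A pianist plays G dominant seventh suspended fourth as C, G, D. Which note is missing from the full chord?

F

The full G dominant seventh suspended fourth chord is G, C, D, F.
Comparing with the voicing, the minor 7th (7th) — F — is absent.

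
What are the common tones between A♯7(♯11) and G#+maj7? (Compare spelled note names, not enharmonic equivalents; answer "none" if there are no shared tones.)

G# D##

A♯7(♯11): A# C## E# G# D##
G#+maj7: G# B# D## F##
Common to both → G#, D##.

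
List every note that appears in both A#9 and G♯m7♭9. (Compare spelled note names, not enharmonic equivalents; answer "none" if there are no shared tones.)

G#

A#9 = A#, C##, E#, G#, B#.
G♯m7♭9 = G#, B, D#, F#, A.
Shared: G#.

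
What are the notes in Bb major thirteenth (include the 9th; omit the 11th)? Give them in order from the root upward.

Bb  D  F  A  C  G

Root Bb, quality major thirteenth:
Root: Bb
Major 3rd (3rd): D
Perfect 5th (5th): F
Major 7th (7th): A
Major 9th (9th): C
Major 13th (13th): G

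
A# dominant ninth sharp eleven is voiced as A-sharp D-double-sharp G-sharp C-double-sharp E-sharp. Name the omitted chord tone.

A# dominant ninth sharp eleven = A-sharp, C-double-sharp, E-sharp, G-sharp, B-sharp, D-double-sharp. The voicing lacks the 9th (major 9th), B-sharp.

B-sharp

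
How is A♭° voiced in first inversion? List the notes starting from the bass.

Cb – Ebb – Ab

In root position, A♭° is Ab–Cb–Ebb.
First inversion puts the third (Cb) in the bass.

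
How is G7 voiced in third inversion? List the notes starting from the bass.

G7 = G–B–D–F; third inversion → seventh (F) lowest.

F G B D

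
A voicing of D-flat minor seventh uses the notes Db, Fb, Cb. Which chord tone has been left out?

The full D-flat minor seventh chord is Db, Fb, Ab, Cb.
Comparing with the voicing, the perfect 5th (5th) — Ab — is absent.

Ab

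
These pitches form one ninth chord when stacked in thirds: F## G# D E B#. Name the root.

Arranged so that each adjacent pair is a third by letter name: E – G# – B# – D – F##.
The bottom of that stack, E, is the root (this is E dominant seventh sharp nine sharp five).

E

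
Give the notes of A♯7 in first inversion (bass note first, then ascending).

A♯7 = A#–C##–E#–G#; first inversion → third (C##) lowest.

C##, E#, G#, A#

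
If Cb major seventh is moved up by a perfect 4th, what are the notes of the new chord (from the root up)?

F-flat – A-flat – C-flat – E-flat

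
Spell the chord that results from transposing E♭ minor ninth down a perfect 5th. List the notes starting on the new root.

Ab, Cb, Eb, Gb, Bb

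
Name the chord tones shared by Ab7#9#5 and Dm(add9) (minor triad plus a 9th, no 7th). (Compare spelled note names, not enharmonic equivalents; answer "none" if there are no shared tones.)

E

Ab7#9#5: Ab C E Gb B
Dm(add9): D F A E
Common to both → E.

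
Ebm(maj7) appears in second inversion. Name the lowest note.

Bb

Ebm(maj7) in root position is Eb–Gb–Bb–D.
Second inversion places the fifth in the bass, which is Bb.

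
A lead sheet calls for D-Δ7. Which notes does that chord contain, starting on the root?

Root D, quality minor-major seventh:
root → D
3rd (minor 3rd) → F
5th (perfect 5th) → A
7th (major 7th) → C#

D, F, A, C#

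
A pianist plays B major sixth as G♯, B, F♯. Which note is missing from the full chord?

D♯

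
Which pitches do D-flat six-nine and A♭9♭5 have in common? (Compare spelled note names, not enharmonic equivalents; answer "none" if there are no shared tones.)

Ab Bb

D-flat six-nine = Db, F, Ab, Bb, Eb.
A♭9♭5 = Ab, C, Ebb, Gb, Bb.
Shared: Ab, Bb.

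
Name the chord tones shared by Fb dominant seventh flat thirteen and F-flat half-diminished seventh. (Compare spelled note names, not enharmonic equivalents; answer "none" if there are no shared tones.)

Fb dominant seventh flat thirteen = Fb, Ab, Cb, Ebb, Dbb.
F-flat half-diminished seventh = Fb, Abb, Cbb, Ebb.
Shared: Fb, Ebb.

Fb Ebb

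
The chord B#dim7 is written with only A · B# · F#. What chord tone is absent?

D#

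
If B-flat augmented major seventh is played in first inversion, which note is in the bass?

B-flat augmented major seventh = B-flat–D–F-sharp–A. First inversion → third in the bass = D.

D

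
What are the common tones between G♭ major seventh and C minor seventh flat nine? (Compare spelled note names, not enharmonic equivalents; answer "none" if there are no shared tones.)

B-flat D-flat

G♭ major seventh: G-flat B-flat D-flat F
C minor seventh flat nine: C E-flat G B-flat D-flat
Common to both → B-flat, D-flat.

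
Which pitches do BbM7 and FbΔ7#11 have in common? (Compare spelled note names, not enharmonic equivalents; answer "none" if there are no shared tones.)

BbM7: Bb D F A
FbΔ7#11: Fb Ab Cb Eb Bb
Common to both → Bb.

Bb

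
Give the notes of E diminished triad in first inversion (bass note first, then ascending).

E diminished triad = E–G–B-flat; first inversion → third (G) lowest.

G  B-flat  E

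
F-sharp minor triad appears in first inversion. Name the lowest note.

F-sharp minor triad = F♯–A–C♯. First inversion → third in the bass = A.

A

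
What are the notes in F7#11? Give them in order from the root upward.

F A C Eb B

Root F, quality dominant seventh sharp eleven:
F — root
A — major 3rd
C — perfect 5th
Eb — minor 7th
B — augmented 11th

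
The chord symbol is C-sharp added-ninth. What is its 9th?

D#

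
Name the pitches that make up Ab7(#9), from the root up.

Ab7(#9): dominant seventh sharp nine on Ab.
Root: Ab
Major 3rd (3rd): C
Perfect 5th (5th): Eb
Minor 7th (7th): Gb
Augmented 9th (9th): B

Ab, C, Eb, Gb, B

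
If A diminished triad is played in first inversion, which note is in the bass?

A diminished triad in root position is A–C–Eb.
First inversion places the third in the bass, which is C.

C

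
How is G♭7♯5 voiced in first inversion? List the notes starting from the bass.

Bb  D  Fb  Gb

In root position, G♭7♯5 is Gb–Bb–D–Fb.
First inversion puts the third (Bb) in the bass.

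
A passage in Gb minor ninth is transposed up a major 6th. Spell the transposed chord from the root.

E♭ G♭ B♭ D♭ F

Transposed root: G♭ → E♭ (major 6th up). So we spell E♭ minor ninth:
E♭ — root
G♭ — minor 3rd
B♭ — perfect 5th
D♭ — minor 7th
F — major 9th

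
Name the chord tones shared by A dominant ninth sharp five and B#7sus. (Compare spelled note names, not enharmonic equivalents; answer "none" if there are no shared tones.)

A dominant ninth sharp five = A, C#, E#, G, B.
B#7sus = B#, E#, F##, A#.
Shared: E#.

E#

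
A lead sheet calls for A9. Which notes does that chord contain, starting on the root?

A, C#, E, G, B

Root A, quality dominant ninth:
- root: A
- major 3rd: C#
- perfect 5th: E
- minor 7th: G
- major 9th: B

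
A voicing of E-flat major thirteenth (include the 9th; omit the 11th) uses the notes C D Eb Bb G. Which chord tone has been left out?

F

The full E-flat major thirteenth chord is Eb, G, Bb, D, F, C.
Comparing with the voicing, the major 9th (9th) — F — is absent.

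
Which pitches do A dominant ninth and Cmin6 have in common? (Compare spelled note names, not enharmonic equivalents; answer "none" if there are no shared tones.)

A dominant ninth: A C♯ E G B
Cmin6: C E♭ G A
Common to both → A, G.

A G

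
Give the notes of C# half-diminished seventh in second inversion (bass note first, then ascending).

G, B, C#, E

In root position, C# half-diminished seventh is C#–E–G–B.
Second inversion puts the fifth (G) in the bass.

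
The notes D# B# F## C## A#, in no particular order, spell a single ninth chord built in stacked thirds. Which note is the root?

B#

Arranged so that each adjacent pair is a third by letter name: B# – D# – F## – A# – C##.
The bottom of that stack, B#, is the root (this is B# minor ninth).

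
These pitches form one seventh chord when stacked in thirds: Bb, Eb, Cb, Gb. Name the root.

Cb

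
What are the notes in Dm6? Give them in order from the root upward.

Dm6: minor sixth on D.
Root: D
Minor 3rd (3rd): F
Perfect 5th (5th): A
Major 6th (6th): B

D – F – A – B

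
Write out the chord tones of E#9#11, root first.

E# – G## – B# – D# – F## – A##

E#9#11: dominant ninth sharp eleven on E#.
root → E#
3rd (major 3rd) → G##
5th (perfect 5th) → B#
7th (minor 7th) → D#
9th (major 9th) → F##
11th (augmented 11th) → A##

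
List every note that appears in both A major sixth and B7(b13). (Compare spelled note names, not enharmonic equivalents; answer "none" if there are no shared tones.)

A major sixth: A C# E F#
B7(b13): B D# F# A G
Common to both → A, F#.

A  F#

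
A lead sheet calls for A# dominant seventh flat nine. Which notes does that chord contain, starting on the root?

A# dominant seventh flat nine is a dominant seventh flat nine built on A-sharp.
A-sharp — root
C-double-sharp — major 3rd
E-sharp — perfect 5th
G-sharp — minor 7th
B — minor 9th

A-sharp, C-double-sharp, E-sharp, G-sharp, B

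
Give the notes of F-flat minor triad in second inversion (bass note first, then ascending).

F-flat minor triad = F-flat–A-double-flat–C-flat; second inversion → fifth (C-flat) lowest.

C-flat, F-flat, A-double-flat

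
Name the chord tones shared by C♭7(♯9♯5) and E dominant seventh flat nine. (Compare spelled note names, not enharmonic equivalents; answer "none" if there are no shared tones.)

D

C♭7(♯9♯5): Cb Eb G Bbb D
E dominant seventh flat nine: E G# B D F
Common to both → D.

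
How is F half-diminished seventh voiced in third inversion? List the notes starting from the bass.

In root position, F half-diminished seventh is F–Ab–Cb–Eb.
Third inversion puts the seventh (Eb) in the bass.

Eb – F – Ab – Cb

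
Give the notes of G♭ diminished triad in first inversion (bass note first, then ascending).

G♭ diminished triad = Gb–Bbb–Dbb; first inversion → third (Bbb) lowest.

Bbb – Dbb – Gb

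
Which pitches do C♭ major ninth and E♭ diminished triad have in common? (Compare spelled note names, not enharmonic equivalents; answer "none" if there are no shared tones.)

C♭ major ninth: C-flat E-flat G-flat B-flat D-flat
E♭ diminished triad: E-flat G-flat B-double-flat
Common to both → E-flat, G-flat.

E-flat, G-flat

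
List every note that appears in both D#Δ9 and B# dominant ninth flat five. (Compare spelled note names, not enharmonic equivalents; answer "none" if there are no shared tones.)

A#, C##

D#Δ9: D# F## A# C## E#
B# dominant ninth flat five: B# D## F# A# C##
Common to both → A#, C##.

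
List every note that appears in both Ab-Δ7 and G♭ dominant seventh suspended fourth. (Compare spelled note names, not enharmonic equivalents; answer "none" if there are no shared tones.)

Ab-Δ7 = Ab, Cb, Eb, G.
G♭ dominant seventh suspended fourth = Gb, Cb, Db, Fb.
Shared: Cb.

Cb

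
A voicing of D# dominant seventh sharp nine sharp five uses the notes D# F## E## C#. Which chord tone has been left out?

The full D# dominant seventh sharp nine sharp five chord is D#, F##, A##, C#, E##.
Comparing with the voicing, the augmented 5th (5th) — A## — is absent.

A##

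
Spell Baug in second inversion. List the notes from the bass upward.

Baug = B–D#–F##; second inversion → fifth (F##) lowest.

F## – B – D#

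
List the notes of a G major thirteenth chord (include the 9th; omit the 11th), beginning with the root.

G B D F-sharp A E

G major thirteenth: major thirteenth on G.
Root: G
Major 3rd (3rd): B
Perfect 5th (5th): D
Major 7th (7th): F-sharp
Major 9th (9th): A
Major 13th (13th): E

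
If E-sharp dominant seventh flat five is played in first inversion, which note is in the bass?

G-double-sharp

E-sharp dominant seventh flat five = E-sharp–G-double-sharp–B–D-sharp. First inversion → third in the bass = G-double-sharp.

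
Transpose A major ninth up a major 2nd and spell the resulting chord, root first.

A major 2nd up from A is B, so the new chord is B major ninth.
Root: B
Major 3rd (3rd): D♯
Perfect 5th (5th): F♯
Major 7th (7th): A♯
Major 9th (9th): C♯

B, D♯, F♯, A♯, C♯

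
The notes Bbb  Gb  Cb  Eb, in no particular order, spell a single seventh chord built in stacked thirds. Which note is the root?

Cb

Stacking in thirds gives Cb – Eb – Gb – Bbb, so Cb is the root — Cb dominant seventh.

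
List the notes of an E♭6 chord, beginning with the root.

Root Eb, quality major sixth:
Root: Eb
Major 3rd (3rd): G
Perfect 5th (5th): Bb
Major 6th (6th): C

Eb – G – Bb – C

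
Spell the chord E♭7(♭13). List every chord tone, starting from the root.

E♭7(♭13) is a dominant seventh flat thirteen built on E♭.
Root: E♭
Major 3rd (3rd): G
Perfect 5th (5th): B♭
Minor 7th (7th): D♭
Minor 13th (13th): C♭

E♭, G, B♭, D♭, C♭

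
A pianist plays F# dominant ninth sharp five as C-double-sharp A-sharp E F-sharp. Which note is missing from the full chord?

The full F# dominant ninth sharp five chord is F-sharp, A-sharp, C-double-sharp, E, G-sharp.
Comparing with the voicing, the major 9th (9th) — G-sharp — is absent.

G-sharp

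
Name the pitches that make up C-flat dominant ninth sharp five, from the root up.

C-flat dominant ninth sharp five is a dominant ninth sharp five built on Cb.
Root: Cb
Major 3rd (3rd): Eb
Augmented 5th (5th): G
Minor 7th (7th): Bbb
Major 9th (9th): Db

Cb – Eb – G – Bbb – Db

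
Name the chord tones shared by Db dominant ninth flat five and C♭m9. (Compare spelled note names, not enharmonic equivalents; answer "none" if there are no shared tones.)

D♭, C♭

Db dominant ninth flat five: D♭ F A𝄫 C♭ E♭
C♭m9: C♭ E𝄫 G♭ B𝄫 D♭
Common to both → D♭, C♭.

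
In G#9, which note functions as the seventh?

Root of G#9 = G#. The 7th is a minor 7th: G# up a minor 7th → F#.

F#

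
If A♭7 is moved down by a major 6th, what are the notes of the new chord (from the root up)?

Cb, Eb, Gb, Bbb

Transposed root: Ab → Cb (major 6th down). So we spell Cb dominant seventh:
root → Cb
3rd (major 3rd) → Eb
5th (perfect 5th) → Gb
7th (minor 7th) → Bbb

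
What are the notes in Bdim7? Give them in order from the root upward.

B  D  F  Ab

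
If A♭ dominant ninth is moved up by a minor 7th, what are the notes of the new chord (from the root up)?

G-flat  B-flat  D-flat  F-flat  A-flat

A minor 7th up from A-flat is G-flat, so the new chord is G-flat dominant ninth.
G-flat — root
B-flat — major 3rd
D-flat — perfect 5th
F-flat — minor 7th
A-flat — major 9th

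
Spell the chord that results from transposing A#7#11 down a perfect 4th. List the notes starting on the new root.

A perfect 4th down from A# is E#, so the new chord is E# dominant seventh sharp eleven.
E# — root
G## — major 3rd
B# — perfect 5th
D# — minor 7th
A## — augmented 11th

E# – G## – B# – D# – A##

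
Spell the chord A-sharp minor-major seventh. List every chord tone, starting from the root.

A-sharp – C-sharp – E-sharp – G-double-sharp

A-sharp minor-major seventh: minor-major seventh on A-sharp.
Root: A-sharp
Minor 3rd (3rd): C-sharp
Perfect 5th (5th): E-sharp
Major 7th (7th): G-double-sharp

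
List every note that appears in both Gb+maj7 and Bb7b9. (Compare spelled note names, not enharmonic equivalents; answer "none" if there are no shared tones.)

Bb D F

Gb+maj7 = Gb, Bb, D, F.
Bb7b9 = Bb, D, F, Ab, Cb.
Shared: Bb, D, F.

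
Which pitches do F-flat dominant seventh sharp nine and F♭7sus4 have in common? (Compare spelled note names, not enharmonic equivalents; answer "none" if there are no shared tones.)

F♭, C♭, E𝄫

F-flat dominant seventh sharp nine = F♭, A♭, C♭, E𝄫, G.
F♭7sus4 = F♭, B𝄫, C♭, E𝄫.
Shared: F♭, C♭, E𝄫.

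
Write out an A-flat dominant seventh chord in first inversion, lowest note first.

In root position, A-flat dominant seventh is A-flat–C–E-flat–G-flat.
First inversion puts the third (C) in the bass.

C E-flat G-flat A-flat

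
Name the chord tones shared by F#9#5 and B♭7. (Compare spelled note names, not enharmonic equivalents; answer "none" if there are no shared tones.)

F#9#5 = F#, A#, C##, E, G#.
B♭7 = Bb, D, F, Ab.
Shared: none.

none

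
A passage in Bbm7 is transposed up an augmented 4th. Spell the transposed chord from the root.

B♭ up an augmented 4th → E. New chord: E minor seventh.
E — root
G — minor 3rd
B — perfect 5th
D — minor 7th

E – G – B – D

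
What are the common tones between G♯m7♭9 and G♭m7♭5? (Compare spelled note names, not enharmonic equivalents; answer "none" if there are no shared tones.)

none

G♯m7♭9 = G#, B, D#, F#, A.
G♭m7♭5 = Gb, Bbb, Dbb, Fb.
Shared: none.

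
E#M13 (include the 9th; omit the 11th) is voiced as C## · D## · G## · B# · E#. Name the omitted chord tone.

E#M13 = E#, G##, B#, D##, F##, C##. The voicing lacks the 9th (major 9th), F##.

F##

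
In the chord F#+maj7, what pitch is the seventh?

E#

F#+maj7 is built on F#; its 7th is a major 7th above the root.
A seventh above F uses the letter E, and the major 7th above F# is E#.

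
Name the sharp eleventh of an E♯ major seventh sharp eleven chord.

A-double-sharp

E♯ major seventh sharp eleven is built on E-sharp; its 11th is an augmented 11th above the root.
A fourth above E uses the letter A, and the augmented 11th above E-sharp is A-double-sharp.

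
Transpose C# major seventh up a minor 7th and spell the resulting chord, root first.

B  D♯  F♯  A♯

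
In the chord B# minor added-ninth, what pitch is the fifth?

F-double-sharp

B# minor added-ninth is built on B-sharp; its 5th is a perfect 5th above the root.
A fifth above B uses the letter F, and the perfect 5th above B-sharp is F-double-sharp.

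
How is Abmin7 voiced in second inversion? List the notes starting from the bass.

Abmin7 = A♭–C♭–E♭–G♭; second inversion → fifth (E♭) lowest.

E♭ G♭ A♭ C♭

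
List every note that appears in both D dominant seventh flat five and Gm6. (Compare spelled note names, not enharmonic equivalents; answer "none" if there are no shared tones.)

D dominant seventh flat five = D, F♯, A♭, C.
Gm6 = G, B♭, D, E.
Shared: D.

D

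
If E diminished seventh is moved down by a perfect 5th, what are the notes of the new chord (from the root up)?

E down a perfect 5th → A. New chord: A diminished seventh.
Root: A
Minor 3rd (3rd): C
Diminished 5th (5th): Eb
Diminished 7th (7th): Gb

A  C  Eb  Gb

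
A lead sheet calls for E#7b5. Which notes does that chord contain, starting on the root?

Root E#, quality dominant seventh flat five:
- root: E#
- major 3rd: G##
- diminished 5th: B
- minor 7th: D#

E# G## B D#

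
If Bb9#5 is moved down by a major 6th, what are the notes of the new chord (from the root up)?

A major 6th down from Bb is Db, so the new chord is Db dominant ninth sharp five.
Root: Db
Major 3rd (3rd): F
Augmented 5th (5th): A
Minor 7th (7th): Cb
Major 9th (9th): Eb

Db, F, A, Cb, Eb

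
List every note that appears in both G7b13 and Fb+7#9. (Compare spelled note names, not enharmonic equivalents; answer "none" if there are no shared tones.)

G

G7b13: G B D F Eb
Fb+7#9: Fb Ab C Ebb G
Common to both → G.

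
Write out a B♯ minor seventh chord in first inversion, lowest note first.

D♯, F𝄪, A♯, B♯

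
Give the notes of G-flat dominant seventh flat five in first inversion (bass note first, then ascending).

B♭, D𝄫, F♭, G♭

In root position, G-flat dominant seventh flat five is G♭–B♭–D𝄫–F♭.
First inversion puts the third (B♭) in the bass.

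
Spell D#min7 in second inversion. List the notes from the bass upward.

In root position, D#min7 is D#–F#–A#–C#.
Second inversion puts the fifth (A#) in the bass.

A# C# D# F#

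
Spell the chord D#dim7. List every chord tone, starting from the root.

D♯ F♯ A C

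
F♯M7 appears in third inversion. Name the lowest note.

E♯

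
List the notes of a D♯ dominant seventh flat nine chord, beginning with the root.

Root D-sharp, quality dominant seventh flat nine:
D-sharp — root
F-double-sharp — major 3rd
A-sharp — perfect 5th
C-sharp — minor 7th
E — minor 9th

D-sharp F-double-sharp A-sharp C-sharp E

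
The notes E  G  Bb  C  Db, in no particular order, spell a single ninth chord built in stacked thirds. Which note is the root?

C

Stacking in thirds gives C – E – G – Bb – Db, so C is the root — C dominant seventh flat nine.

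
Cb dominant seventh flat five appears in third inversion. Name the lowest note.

Cb dominant seventh flat five in root position is C-flat–E-flat–G-double-flat–B-double-flat.
Third inversion places the seventh in the bass, which is B-double-flat.

B-double-flat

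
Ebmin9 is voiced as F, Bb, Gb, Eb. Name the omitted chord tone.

Ebmin9 = Eb, Gb, Bb, Db, F. The voicing lacks the 7th (minor 7th), Db.

Db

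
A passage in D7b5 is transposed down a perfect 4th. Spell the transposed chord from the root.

Transposed root: D → A (perfect 4th down). So we spell A dominant seventh flat five:
- root: A
- major 3rd: C#
- diminished 5th: Eb
- minor 7th: G

A C# Eb G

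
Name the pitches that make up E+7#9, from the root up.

E G♯ B♯ D F𝄪

Root E, quality dominant seventh sharp nine sharp five:
E — root
G♯ — major 3rd
B♯ — augmented 5th
D — minor 7th
F𝄪 — augmented 9th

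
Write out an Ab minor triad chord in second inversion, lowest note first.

E-flat, A-flat, C-flat

Ab minor triad = A-flat–C-flat–E-flat; second inversion → fifth (E-flat) lowest.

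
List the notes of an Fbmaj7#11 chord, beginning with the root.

Fb  Ab  Cb  Eb  Bb

Fbmaj7#11: major seventh sharp eleven on Fb.
- root: Fb
- major 3rd: Ab
- perfect 5th: Cb
- major 7th: Eb
- augmented 11th: Bb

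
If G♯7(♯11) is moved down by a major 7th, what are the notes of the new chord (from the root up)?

A, C♯, E, G, D♯

G♯ down a major 7th → A. New chord: A dominant seventh sharp eleven.
A — root
C♯ — major 3rd
E — perfect 5th
G — minor 7th
D♯ — augmented 11th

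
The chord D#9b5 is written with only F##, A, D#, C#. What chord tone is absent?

E#

The full D#9b5 chord is D#, F##, A, C#, E#.
Comparing with the voicing, the major 9th (9th) — E# — is absent.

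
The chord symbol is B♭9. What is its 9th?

B♭9 is built on Bb; its 9th is a major 9th above the root.
A second above B uses the letter C, and the major 9th above Bb is C.

C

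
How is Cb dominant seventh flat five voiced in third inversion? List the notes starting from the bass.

B-double-flat  C-flat  E-flat  G-double-flat

In root position, Cb dominant seventh flat five is C-flat–E-flat–G-double-flat–B-double-flat.
Third inversion puts the seventh (B-double-flat) in the bass.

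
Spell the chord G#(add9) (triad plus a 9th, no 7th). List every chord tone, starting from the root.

G#(add9) is an added-ninth built on G#.
Root: G#
Major 3rd (3rd): B#
Perfect 5th (5th): D#
Major 9th (9th): A#

G# – B# – D# – A#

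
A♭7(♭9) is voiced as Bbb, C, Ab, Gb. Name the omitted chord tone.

A♭7(♭9) = Ab, C, Eb, Gb, Bbb. The voicing lacks the 5th (perfect 5th), Eb.

Eb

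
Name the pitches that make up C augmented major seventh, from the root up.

C – E – G# – B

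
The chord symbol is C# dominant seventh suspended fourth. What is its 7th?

Root of C# dominant seventh suspended fourth = C-sharp. The 7th is a minor 7th: C-sharp up a minor 7th → B.

B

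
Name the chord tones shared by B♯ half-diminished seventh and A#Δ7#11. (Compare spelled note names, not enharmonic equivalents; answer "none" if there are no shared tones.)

A#

B♯ half-diminished seventh: B# D# F# A#
A#Δ7#11: A# C## E# G## D##
Common to both → A#.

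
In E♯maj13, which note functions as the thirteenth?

C##

E♯maj13 is built on E#; its 13th is a major 13th above the root.
A sixth above E uses the letter C, and the major 13th above E# is C##.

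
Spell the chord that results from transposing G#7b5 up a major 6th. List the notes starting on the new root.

G# up a major 6th → E#. New chord: E# dominant seventh flat five.
E# — root
G## — major 3rd
B — diminished 5th
D# — minor 7th

E# G## B D#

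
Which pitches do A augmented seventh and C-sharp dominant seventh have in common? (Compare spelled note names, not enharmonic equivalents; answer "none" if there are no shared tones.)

A augmented seventh = A, C-sharp, E-sharp, G.
C-sharp dominant seventh = C-sharp, E-sharp, G-sharp, B.
Shared: C-sharp, E-sharp.

C-sharp, E-sharp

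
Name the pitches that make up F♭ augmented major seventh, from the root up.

Root F-flat, quality augmented major seventh:
- root: F-flat
- major 3rd: A-flat
- augmented 5th: C
- major 7th: E-flat

F-flat, A-flat, C, E-flat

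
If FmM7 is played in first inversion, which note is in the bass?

A♭

FmM7 = F–A♭–C–E. First inversion → third in the bass = A♭.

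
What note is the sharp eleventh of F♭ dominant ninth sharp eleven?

Root of F♭ dominant ninth sharp eleven = Fb. The 11th is an augmented 11th: Fb up an augmented 11th → Bb.

Bb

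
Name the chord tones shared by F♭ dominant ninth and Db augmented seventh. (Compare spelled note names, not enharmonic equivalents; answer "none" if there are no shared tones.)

C-flat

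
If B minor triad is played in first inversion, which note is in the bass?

D

B minor triad in root position is B–D–F#.
First inversion places the third in the bass, which is D.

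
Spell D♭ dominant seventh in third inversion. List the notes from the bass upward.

C-flat, D-flat, F, A-flat

D♭ dominant seventh = D-flat–F–A-flat–C-flat; third inversion → seventh (C-flat) lowest.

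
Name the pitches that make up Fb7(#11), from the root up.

Root F♭, quality dominant seventh sharp eleven:
Root: F♭
Major 3rd (3rd): A♭
Perfect 5th (5th): C♭
Minor 7th (7th): E𝄫
Augmented 11th (11th): B♭

F♭  A♭  C♭  E𝄫  B♭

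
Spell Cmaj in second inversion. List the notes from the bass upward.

G, C, E

Cmaj = C–E–G; second inversion → fifth (G) lowest.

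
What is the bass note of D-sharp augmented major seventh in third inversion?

D-sharp augmented major seventh in root position is D-sharp–F-double-sharp–A-double-sharp–C-double-sharp.
Third inversion places the seventh in the bass, which is C-double-sharp.

C-double-sharp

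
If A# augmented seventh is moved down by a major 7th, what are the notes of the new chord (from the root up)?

B  D♯  F𝄪  A

A♯ down a major 7th → B. New chord: B augmented seventh.
root → B
3rd (major 3rd) → D♯
5th (augmented 5th) → F𝄪
7th (minor 7th) → A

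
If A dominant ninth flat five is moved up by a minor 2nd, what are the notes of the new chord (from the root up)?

B-flat, D, F-flat, A-flat, C

A up a minor 2nd → B-flat. New chord: B-flat dominant ninth flat five.
- root: B-flat
- major 3rd: D
- diminished 5th: F-flat
- minor 7th: A-flat
- major 9th: C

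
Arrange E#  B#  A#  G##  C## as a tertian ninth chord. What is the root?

A#

Arranged so that each adjacent pair is a third by letter name: A# – C## – E# – G## – B#.
The bottom of that stack, A#, is the root (this is A# major ninth).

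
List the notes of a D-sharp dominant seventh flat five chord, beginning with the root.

Root D-sharp, quality dominant seventh flat five:
root → D-sharp
3rd (major 3rd) → F-double-sharp
5th (diminished 5th) → A
7th (minor 7th) → C-sharp

D-sharp F-double-sharp A C-sharp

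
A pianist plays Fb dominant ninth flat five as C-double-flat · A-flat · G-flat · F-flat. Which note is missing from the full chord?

Fb dominant ninth flat five = F-flat, A-flat, C-double-flat, E-double-flat, G-flat. The voicing lacks the 7th (minor 7th), E-double-flat.

E-double-flat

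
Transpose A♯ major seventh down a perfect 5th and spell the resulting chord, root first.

D#, F##, A#, C##

Transposed root: A# → D# (perfect 5th down). So we spell D# major seventh:
root → D#
3rd (major 3rd) → F##
5th (perfect 5th) → A#
7th (major 7th) → C##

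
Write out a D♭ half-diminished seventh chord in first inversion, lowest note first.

F-flat A-double-flat C-flat D-flat

D♭ half-diminished seventh = D-flat–F-flat–A-double-flat–C-flat; first inversion → third (F-flat) lowest.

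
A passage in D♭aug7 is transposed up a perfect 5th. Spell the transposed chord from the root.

Db up a perfect 5th → Ab. New chord: Ab augmented seventh.
root → Ab
3rd (major 3rd) → C
5th (augmented 5th) → E
7th (minor 7th) → Gb

Ab, C, E, Gb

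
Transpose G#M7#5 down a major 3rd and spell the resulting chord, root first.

G# down a major 3rd → E. New chord: E augmented major seventh.
Root: E
Major 3rd (3rd): G#
Augmented 5th (5th): B#
Major 7th (7th): D#

E  G#  B#  D#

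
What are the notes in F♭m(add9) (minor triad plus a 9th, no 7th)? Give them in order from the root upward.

Fb, Abb, Cb, Gb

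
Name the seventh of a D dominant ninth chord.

D dominant ninth is built on D; its 7th is a minor 7th above the root.
A seventh above D uses the letter C, and the minor 7th above D is C.

C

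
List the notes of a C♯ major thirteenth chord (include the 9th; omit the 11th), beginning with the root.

C-sharp, E-sharp, G-sharp, B-sharp, D-sharp, A-sharp

C♯ major thirteenth: major thirteenth on C-sharp.
Root: C-sharp
Major 3rd (3rd): E-sharp
Perfect 5th (5th): G-sharp
Major 7th (7th): B-sharp
Major 9th (9th): D-sharp
Major 13th (13th): A-sharp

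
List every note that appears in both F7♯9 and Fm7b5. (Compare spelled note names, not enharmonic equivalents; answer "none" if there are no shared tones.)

F, Eb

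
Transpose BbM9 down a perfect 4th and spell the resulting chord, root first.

F  A  C  E  G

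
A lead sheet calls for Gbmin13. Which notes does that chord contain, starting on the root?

Gb Bbb Db Fb Ab Cb Eb

Gbmin13: minor thirteenth on Gb.
Gb — root
Bbb — minor 3rd
Db — perfect 5th
Fb — minor 7th
Ab — major 9th
Cb — perfect 11th
Eb — major 13th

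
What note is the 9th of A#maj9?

A#maj9 is built on A#; its 9th is a major 9th above the root.
A second above A uses the letter B, and the major 9th above A# is B#.

B#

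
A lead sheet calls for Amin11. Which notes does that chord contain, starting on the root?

A, C, E, G, B, D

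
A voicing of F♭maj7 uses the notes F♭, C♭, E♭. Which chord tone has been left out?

A♭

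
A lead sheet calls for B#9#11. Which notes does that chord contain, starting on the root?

B#9#11 is a dominant ninth sharp eleven built on B#.
root → B#
3rd (major 3rd) → D##
5th (perfect 5th) → F##
7th (minor 7th) → A#
9th (major 9th) → C##
11th (augmented 11th) → E##

B# – D## – F## – A# – C## – E##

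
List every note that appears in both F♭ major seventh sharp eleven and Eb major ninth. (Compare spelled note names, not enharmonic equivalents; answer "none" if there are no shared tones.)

F♭ major seventh sharp eleven = F-flat, A-flat, C-flat, E-flat, B-flat.
Eb major ninth = E-flat, G, B-flat, D, F.
Shared: E-flat, B-flat.

E-flat  B-flat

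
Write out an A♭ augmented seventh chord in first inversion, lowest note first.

C, E, G♭, A♭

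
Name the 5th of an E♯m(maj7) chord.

E♯m(maj7) is built on E#; its 5th is a perfect 5th above the root.
A fifth above E uses the letter B, and the perfect 5th above E# is B#.

B#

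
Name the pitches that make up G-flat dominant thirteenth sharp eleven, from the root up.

G♭, B♭, D♭, F♭, A♭, C, E♭

G-flat dominant thirteenth sharp eleven: dominant thirteenth sharp eleven on G♭.
- root: G♭
- major 3rd: B♭
- perfect 5th: D♭
- minor 7th: F♭
- major 9th: A♭
- augmented 11th: C
- major 13th: E♭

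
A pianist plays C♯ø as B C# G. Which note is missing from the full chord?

The full C♯ø chord is C#, E, G, B.
Comparing with the voicing, the minor 3rd (3rd) — E — is absent.

E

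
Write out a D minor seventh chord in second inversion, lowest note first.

A C D F

D minor seventh = D–F–A–C; second inversion → fifth (A) lowest.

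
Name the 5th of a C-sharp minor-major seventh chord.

G#

C-sharp minor-major seventh is built on C#; its 5th is a perfect 5th above the root.
A fifth above C uses the letter G, and the perfect 5th above C# is G#.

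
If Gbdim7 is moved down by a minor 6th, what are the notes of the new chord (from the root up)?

Bb  Db  Fb  Abb

A minor 6th down from Gb is Bb, so the new chord is Bb diminished seventh.
Root: Bb
Minor 3rd (3rd): Db
Diminished 5th (5th): Fb
Diminished 7th (7th): Abb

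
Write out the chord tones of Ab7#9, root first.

Ab, C, Eb, Gb, B

Ab7#9: dominant seventh sharp nine on Ab.
Root: Ab
Major 3rd (3rd): C
Perfect 5th (5th): Eb
Minor 7th (7th): Gb
Augmented 9th (9th): B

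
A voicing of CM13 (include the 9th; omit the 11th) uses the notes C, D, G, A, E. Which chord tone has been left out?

CM13 = C, E, G, B, D, A. The voicing lacks the 7th (major 7th), B.

B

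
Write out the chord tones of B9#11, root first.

B, D#, F#, A, C#, E#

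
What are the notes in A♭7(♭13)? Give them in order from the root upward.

Ab, C, Eb, Gb, Fb

A♭7(♭13) is a dominant seventh flat thirteen built on Ab.
- root: Ab
- major 3rd: C
- perfect 5th: Eb
- minor 7th: Gb
- minor 13th: Fb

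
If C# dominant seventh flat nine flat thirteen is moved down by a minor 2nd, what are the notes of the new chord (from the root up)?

B-sharp – D-double-sharp – F-double-sharp – A-sharp – C-sharp – G-sharp

Transposed root: C-sharp → B-sharp (minor 2nd down). So we spell B-sharp dominant seventh flat nine flat thirteen:
- root: B-sharp
- major 3rd: D-double-sharp
- perfect 5th: F-double-sharp
- minor 7th: A-sharp
- minor 9th: C-sharp
- minor 13th: G-sharp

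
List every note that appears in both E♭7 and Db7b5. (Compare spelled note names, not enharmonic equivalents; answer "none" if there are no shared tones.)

E♭7: Eb G Bb Db
Db7b5: Db F Abb Cb
Common to both → Db.

Db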